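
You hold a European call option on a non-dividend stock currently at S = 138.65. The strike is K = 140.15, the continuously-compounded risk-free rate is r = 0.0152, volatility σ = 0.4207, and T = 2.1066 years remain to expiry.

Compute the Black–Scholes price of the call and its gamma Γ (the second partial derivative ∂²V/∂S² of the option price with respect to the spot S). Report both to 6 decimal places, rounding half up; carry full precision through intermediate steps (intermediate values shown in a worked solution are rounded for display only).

σ√T = 0.4207·√2.1066 = 0.610609
d₁ = (ln(S/K) + (r+σ²/2)T) / (σ√T) = (ln(138.65/140.15) + (0.0152+0.4207²/2)·2.1066) / 0.610609 = (-0.010761 + 0.218442) / 0.610609 = 0.340122
d₂ = d₁ − σ√T = 0.340122 − 0.610609 = -0.270487
e^{−rT} = e^{−0.0152·2.1066} = 0.968487
N(d₁) = 0.633118,  N(d₂) = 0.393393
Call price V = S·N(d₁) − K·e^{−rT}·N(d₂) = 87.781771 − 53.396539 = 34.385232
φ(d₁) = (1/√(2π))·e^{−d₁²/2} = 0.376522
Γ = φ(d₁) / (S·σ·√T) = 0.004447

price = 34.385232
Γ = 0.004447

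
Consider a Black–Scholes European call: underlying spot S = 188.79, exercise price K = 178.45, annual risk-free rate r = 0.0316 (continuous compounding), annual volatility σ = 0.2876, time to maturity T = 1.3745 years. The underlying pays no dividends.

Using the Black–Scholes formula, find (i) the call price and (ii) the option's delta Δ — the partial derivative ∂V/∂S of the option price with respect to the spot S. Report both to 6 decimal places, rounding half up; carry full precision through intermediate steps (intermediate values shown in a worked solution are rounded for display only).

price = 34.073091
Δ = 0.678841

σ√T = 0.2876·√1.3745 = 0.337180
d₁ = (ln(S/K) + (r+σ²/2)T) / (σ√T) = (ln(188.79/178.45) + (0.0316+0.2876²/2)·1.3745) / 0.337180 = (0.056327 + 0.100279) / 0.337180 = 0.464459
d₂ = d₁ − σ√T = 0.464459 − 0.337180 = 0.127279
e^{−rT} = e^{−0.0316·1.3745} = 0.957496
N(d₁) = 0.678841,  N(d₂) = 0.550640
Call price V = S·N(d₁) − K·e^{−rT}·N(d₂) = 128.158301 − 94.085210 = 34.073091
Δ = N(d₁) = 0.678841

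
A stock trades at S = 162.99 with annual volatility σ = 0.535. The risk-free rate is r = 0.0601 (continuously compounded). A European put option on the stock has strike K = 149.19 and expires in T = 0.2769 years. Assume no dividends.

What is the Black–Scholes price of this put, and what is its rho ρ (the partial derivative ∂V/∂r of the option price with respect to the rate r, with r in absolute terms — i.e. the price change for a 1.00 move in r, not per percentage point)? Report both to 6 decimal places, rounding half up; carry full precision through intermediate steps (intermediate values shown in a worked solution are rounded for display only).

price = 10.389273
ρ = -16.578087

σ√T = 0.535·√0.2769 = 0.281524
d₁ = (ln(S/K) + (r+σ²/2)T) / (σ√T) = (ln(162.99/149.19) + (0.0601+0.535²/2)·0.2769) / 0.281524 = (0.088468 + 0.056270) / 0.281524 = 0.514122
d₂ = d₁ − σ√T = 0.514122 − 0.281524 = 0.232598
e^{−rT} = e^{−0.0601·0.2769} = 0.983496
N(−d₁) = 0.303583,  N(−d₂) = 0.408037
Put price V = K·e^{−rT}·N(−d₂) − S·N(−d₁) = 59.870302 − 49.481029 = 10.389273
ρ = −K·T·e^{−rT}·N(−d₂) = -16.578087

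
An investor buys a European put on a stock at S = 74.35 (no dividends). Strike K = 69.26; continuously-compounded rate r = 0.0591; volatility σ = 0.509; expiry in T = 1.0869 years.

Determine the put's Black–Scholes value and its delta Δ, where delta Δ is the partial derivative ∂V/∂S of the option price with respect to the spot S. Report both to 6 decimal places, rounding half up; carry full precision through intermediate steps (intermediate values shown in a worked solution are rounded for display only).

σ√T = 0.509·√1.0869 = 0.530655
d₁ = (ln(S/K) + (r+σ²/2)T) / (σ√T) = (ln(74.35/69.26) + (0.0591+0.509²/2)·1.0869) / 0.530655 = (0.070916 + 0.205033) / 0.530655 = 0.520016
d₂ = d₁ − σ√T = 0.520016 − 0.530655 = -0.010639
e^{−rT} = e^{−0.0591·1.0869} = 0.937784
N(−d₁) = 0.301526,  N(−d₂) = 0.504244
Put price V = K·e^{−rT}·N(−d₂) − S·N(−d₁) = 32.751124 − 22.418464 = 10.332660
Δ = −N(−d₁) = -0.301526

price = 10.332660
Δ = -0.301526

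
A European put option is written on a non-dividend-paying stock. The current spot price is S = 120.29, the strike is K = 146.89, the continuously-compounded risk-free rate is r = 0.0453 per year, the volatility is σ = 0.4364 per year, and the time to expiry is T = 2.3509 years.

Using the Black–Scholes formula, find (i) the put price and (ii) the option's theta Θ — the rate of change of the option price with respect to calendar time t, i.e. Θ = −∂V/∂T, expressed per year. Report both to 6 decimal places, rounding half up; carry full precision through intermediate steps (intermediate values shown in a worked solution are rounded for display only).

price = 39.251136
Θ = -2.619415

σ√T = 0.4364·√2.3509 = 0.669117
d₁ = (ln(S/K) + (r+σ²/2)T) / (σ√T) = (ln(120.29/146.89) + (0.0453+0.4364²/2)·2.3509) / 0.669117 = (-0.199779 + 0.330354) / 0.669117 = 0.195147
d₂ = d₁ − σ√T = 0.195147 − 0.669117 = -0.473970
e^{−rT} = e^{−0.0453·2.3509} = 0.898979
N(−d₁) = 0.422639,  N(−d₂) = 0.682239
Put price V = K·e^{−rT}·N(−d₂) − S·N(−d₁) = 90.090395 − 50.839260 = 39.251136
φ(d₁) = (1/√(2π))·e^{−d₁²/2} = 0.391418
Θ = −S·φ(d₁)·σ/(2√T) + r·K·e^{−rT}·N(−d₂) = −6.700509 + 4.081095 = -2.619415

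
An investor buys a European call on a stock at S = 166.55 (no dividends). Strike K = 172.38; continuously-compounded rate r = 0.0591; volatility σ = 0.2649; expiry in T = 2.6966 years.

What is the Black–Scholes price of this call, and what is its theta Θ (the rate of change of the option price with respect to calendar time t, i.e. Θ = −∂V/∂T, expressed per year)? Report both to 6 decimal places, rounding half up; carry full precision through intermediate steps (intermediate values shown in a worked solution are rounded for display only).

price = 37.861963
Θ = -9.303148

σ√T = 0.2649·√2.6966 = 0.435001
d₁ = (ln(S/K) + (r+σ²/2)T) / (σ√T) = (ln(166.55/172.38) + (0.0591+0.2649²/2)·2.6966) / 0.435001 = (-0.034406 + 0.253982) / 0.435001 = 0.504772
d₂ = d₁ − σ√T = 0.504772 − 0.435001 = 0.069771
e^{−rT} = e^{−0.0591·2.6966} = 0.852682
N(d₁) = 0.693140,  N(d₂) = 0.527812
Call price V = S·N(d₁) − K·e^{−rT}·N(d₂) = 115.442537 − 77.580575 = 37.861963
φ(d₁) = (1/√(2π))·e^{−d₁²/2} = 0.351222
Θ = −S·φ(d₁)·σ/(2√T) − r·K·e^{−rT}·N(d₂) = −4.718136 − 4.585012 = -9.303148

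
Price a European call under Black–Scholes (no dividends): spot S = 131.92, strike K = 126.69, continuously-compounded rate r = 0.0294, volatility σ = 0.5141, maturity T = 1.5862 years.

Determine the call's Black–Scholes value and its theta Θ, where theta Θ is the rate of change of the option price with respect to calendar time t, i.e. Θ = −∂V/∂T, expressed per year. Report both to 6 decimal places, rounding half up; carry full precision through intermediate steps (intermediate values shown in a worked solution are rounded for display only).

σ√T = 0.5141·√1.5862 = 0.647480
d₁ = (ln(S/K) + (r+σ²/2)T) / (σ√T) = (ln(131.92/126.69) + (0.0294+0.5141²/2)·1.5862) / 0.647480 = (0.040453 + 0.256250) / 0.647480 = 0.458241
d₂ = d₁ − σ√T = 0.458241 − 0.647480 = -0.189239
e^{−rT} = e^{−0.0294·1.5862} = 0.954436
N(d₁) = 0.676610,  N(d₂) = 0.424953
Call price V = S·N(d₁) − K·e^{−rT}·N(d₂) = 89.258448 − 51.384240 = 37.874208
φ(d₁) = (1/√(2π))·e^{−d₁²/2} = 0.359180
Θ = −S·φ(d₁)·σ/(2√T) − r·K·e^{−rT}·N(d₂) = −9.670784 − 1.510697 = -11.181480

price = 37.874208
Θ = -11.181480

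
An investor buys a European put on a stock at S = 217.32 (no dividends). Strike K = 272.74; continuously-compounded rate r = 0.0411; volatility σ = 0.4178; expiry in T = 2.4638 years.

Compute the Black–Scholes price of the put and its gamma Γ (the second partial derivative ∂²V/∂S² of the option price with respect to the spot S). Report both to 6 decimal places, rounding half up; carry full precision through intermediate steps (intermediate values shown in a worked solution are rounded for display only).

price = 75.231788
Γ = 0.002773

σ√T = 0.4178·√2.4638 = 0.655800
d₁ = (ln(S/K) + (r+σ²/2)T) / (σ√T) = (ln(217.32/272.74) + (0.0411+0.4178²/2)·2.4638) / 0.655800 = (-0.227148 + 0.316299) / 0.655800 = 0.135942
d₂ = d₁ − σ√T = 0.135942 − 0.655800 = -0.519858
e^{−rT} = e^{−0.0411·2.4638} = 0.903696
N(−d₁) = 0.445934,  N(−d₂) = 0.698419
Put price V = K·e^{−rT}·N(−d₂) − S·N(−d₁) = 172.142070 − 96.910283 = 75.231788
φ(d₁) = (1/√(2π))·e^{−d₁²/2} = 0.395273
Γ = φ(d₁) / (S·σ·√T) = 0.002773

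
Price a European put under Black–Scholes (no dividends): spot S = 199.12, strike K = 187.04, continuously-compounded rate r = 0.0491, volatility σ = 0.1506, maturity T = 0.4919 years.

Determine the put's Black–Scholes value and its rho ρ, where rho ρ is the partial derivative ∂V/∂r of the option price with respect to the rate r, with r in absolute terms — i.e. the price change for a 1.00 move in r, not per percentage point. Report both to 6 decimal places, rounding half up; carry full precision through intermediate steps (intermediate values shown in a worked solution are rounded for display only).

price = 2.329846
ρ = -19.859708

σ√T = 0.1506·√0.4919 = 0.105624
d₁ = (ln(S/K) + (r+σ²/2)T) / (σ√T) = (ln(199.12/187.04) + (0.0491+0.1506²/2)·0.4919) / 0.105624 = (0.062585 + 0.029731) / 0.105624 = 0.874001
d₂ = d₁ − σ√T = 0.874001 − 0.105624 = 0.768377
e^{−rT} = e^{−0.0491·0.4919} = 0.976137
N(−d₁) = 0.191059,  N(−d₂) = 0.221132
Put price V = K·e^{−rT}·N(−d₂) − S·N(−d₁) = 40.373466 − 38.043619 = 2.329846
ρ = −K·T·e^{−rT}·N(−d₂) = -19.859708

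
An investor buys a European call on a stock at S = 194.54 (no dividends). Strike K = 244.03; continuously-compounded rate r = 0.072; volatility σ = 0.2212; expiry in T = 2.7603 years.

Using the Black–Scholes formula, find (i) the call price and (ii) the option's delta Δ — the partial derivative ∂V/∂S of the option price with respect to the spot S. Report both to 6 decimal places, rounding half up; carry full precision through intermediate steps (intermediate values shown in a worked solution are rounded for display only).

price = 26.092610
Δ = 0.542924

σ√T = 0.2212·√2.7603 = 0.367505
d₁ = (ln(S/K) + (r+σ²/2)T) / (σ√T) = (ln(194.54/244.03) + (0.072+0.2212²/2)·2.7603) / 0.367505 = (-0.226653 + 0.266272) / 0.367505 = 0.107803
d₂ = d₁ − σ√T = 0.107803 − 0.367505 = -0.259702
e^{−rT} = e^{−0.072·2.7603} = 0.819762
N(d₁) = 0.542924,  N(d₂) = 0.397547
Call price V = S·N(d₁) − K·e^{−rT}·N(d₂) = 105.620450 − 79.527840 = 26.092610
Δ = N(d₁) = 0.542924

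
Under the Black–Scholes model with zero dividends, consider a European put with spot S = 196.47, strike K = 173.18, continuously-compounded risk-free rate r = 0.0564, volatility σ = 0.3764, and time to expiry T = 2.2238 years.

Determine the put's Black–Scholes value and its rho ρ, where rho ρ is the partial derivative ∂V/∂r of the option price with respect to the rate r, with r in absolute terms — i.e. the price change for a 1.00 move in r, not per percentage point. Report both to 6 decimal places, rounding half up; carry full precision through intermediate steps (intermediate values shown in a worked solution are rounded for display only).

σ√T = 0.3764·√2.2238 = 0.561303
d₁ = (ln(S/K) + (r+σ²/2)T) / (σ√T) = (ln(196.47/173.18) + (0.0564+0.3764²/2)·2.2238) / 0.561303 = (0.126178 + 0.282953) / 0.561303 = 0.728895
d₂ = d₁ − σ√T = 0.728895 − 0.561303 = 0.167592
e^{−rT} = e^{−0.0564·2.2238} = 0.882124
N(−d₁) = 0.233033,  N(−d₂) = 0.433452
Put price V = K·e^{−rT}·N(−d₂) − S·N(−d₁) = 66.216869 − 45.783972 = 20.432897
ρ = −K·T·e^{−rT}·N(−d₂) = -147.253073

price = 20.432897
ρ = -147.253073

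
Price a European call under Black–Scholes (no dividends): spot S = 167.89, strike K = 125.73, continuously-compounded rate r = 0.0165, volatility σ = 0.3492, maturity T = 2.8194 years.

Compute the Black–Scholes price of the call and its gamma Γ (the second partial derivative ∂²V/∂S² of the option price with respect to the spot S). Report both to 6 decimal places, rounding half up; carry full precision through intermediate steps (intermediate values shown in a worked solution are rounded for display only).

price = 62.221431
Γ = 0.002786

σ√T = 0.3492·√2.8194 = 0.586344
d₁ = (ln(S/K) + (r+σ²/2)T) / (σ√T) = (ln(167.89/125.73) + (0.0165+0.3492²/2)·2.8194) / 0.586344 = (0.289172 + 0.218420) / 0.586344 = 0.865690
d₂ = d₁ − σ√T = 0.865690 − 0.586344 = 0.279346
e^{−rT} = e^{−0.0165·2.8194} = 0.954545
N(d₁) = 0.806670,  N(d₂) = 0.610010
Call price V = S·N(d₁) − K·e^{−rT}·N(d₂) = 135.431797 − 73.210365 = 62.221431
φ(d₁) = (1/√(2π))·e^{−d₁²/2} = 0.274268
Γ = φ(d₁) / (S·σ·√T) = 0.002786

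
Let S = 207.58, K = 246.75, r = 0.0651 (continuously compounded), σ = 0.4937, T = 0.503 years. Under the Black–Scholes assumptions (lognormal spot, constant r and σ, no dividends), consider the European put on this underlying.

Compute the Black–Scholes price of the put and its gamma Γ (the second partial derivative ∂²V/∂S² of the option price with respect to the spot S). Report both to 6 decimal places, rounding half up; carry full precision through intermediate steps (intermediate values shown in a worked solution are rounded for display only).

price = 49.049789
Γ = 0.005352

σ√T = 0.4937·√0.503 = 0.350144
d₁ = (ln(S/K) + (r+σ²/2)T) / (σ√T) = (ln(207.58/246.75) + (0.0651+0.4937²/2)·0.503) / 0.350144 = (-0.172859 + 0.094046) / 0.350144 = -0.225087
d₂ = d₁ − σ√T = -0.225087 − 0.350144 = -0.575232
e^{−rT} = e^{−0.0651·0.503} = 0.967785
N(−d₁) = 0.589044,  N(−d₂) = 0.717433
Put price V = K·e^{−rT}·N(−d₂) − S·N(−d₁) = 171.323607 − 122.273818 = 49.049789
φ(d₁) = (1/√(2π))·e^{−d₁²/2} = 0.388963
Γ = φ(d₁) / (S·σ·√T) = 0.005352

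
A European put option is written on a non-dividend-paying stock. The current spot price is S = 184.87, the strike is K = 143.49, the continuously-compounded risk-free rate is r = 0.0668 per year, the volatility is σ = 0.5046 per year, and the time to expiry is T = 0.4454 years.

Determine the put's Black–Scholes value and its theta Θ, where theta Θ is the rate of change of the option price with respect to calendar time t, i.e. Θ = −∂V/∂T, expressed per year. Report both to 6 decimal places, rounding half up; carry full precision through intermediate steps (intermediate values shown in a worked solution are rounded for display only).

σ√T = 0.5046·√0.4454 = 0.336761
d₁ = (ln(S/K) + (r+σ²/2)T) / (σ√T) = (ln(184.87/143.49) + (0.0668+0.5046²/2)·0.4454) / 0.336761 = (0.253388 + 0.086457) / 0.336761 = 1.009155
d₂ = d₁ − σ√T = 1.009155 − 0.336761 = 0.672393
e^{−rT} = e^{−0.0668·0.4454} = 0.970686
N(−d₁) = 0.156450,  N(−d₂) = 0.250667
Put price V = K·e^{−rT}·N(−d₂) − S·N(−d₁) = 34.913776 − 28.922953 = 5.990822
φ(d₁) = (1/√(2π))·e^{−d₁²/2} = 0.239756
Θ = −S·φ(d₁)·σ/(2√T) + r·K·e^{−rT}·N(−d₂) = −16.756271 + 2.332240 = -14.424031

price = 5.990822
Θ = -14.424031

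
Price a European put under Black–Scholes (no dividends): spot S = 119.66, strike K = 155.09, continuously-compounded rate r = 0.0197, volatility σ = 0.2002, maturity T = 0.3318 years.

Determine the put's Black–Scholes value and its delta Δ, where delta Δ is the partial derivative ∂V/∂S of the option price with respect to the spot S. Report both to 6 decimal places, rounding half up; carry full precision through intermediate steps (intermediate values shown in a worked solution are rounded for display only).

price = 34.497677
Δ = -0.983605

σ√T = 0.2002·√0.3318 = 0.115319
d₁ = (ln(S/K) + (r+σ²/2)T) / (σ√T) = (ln(119.66/155.09) + (0.0197+0.2002²/2)·0.3318) / 0.115319 = (-0.259351 + 0.013186) / 0.115319 = -2.134641
d₂ = d₁ − σ√T = -2.134641 − 0.115319 = -2.249960
e^{−rT} = e^{−0.0197·0.3318} = 0.993485
N(−d₁) = 0.983605,  N(−d₂) = 0.987774
Put price V = K·e^{−rT}·N(−d₂) − S·N(−d₁) = 152.195832 − 117.698154 = 34.497677
Δ = −N(−d₁) = -0.983605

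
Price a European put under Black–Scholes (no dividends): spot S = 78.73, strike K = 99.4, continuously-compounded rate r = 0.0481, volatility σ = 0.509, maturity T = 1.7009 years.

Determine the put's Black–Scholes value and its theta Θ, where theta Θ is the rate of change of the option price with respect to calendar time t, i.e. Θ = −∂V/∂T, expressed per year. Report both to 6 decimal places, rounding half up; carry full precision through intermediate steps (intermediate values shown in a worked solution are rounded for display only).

price = 29.127343
Θ = -2.958403

σ√T = 0.509·√1.7009 = 0.663830
d₁ = (ln(S/K) + (r+σ²/2)T) / (σ√T) = (ln(78.73/99.4) + (0.0481+0.509²/2)·1.7009) / 0.663830 = (-0.233128 + 0.302149) / 0.663830 = 0.103974
d₂ = d₁ − σ√T = 0.103974 − 0.663830 = -0.559857
e^{−rT} = e^{−0.0481·1.7009} = 0.921444
N(−d₁) = 0.458595,  N(−d₂) = 0.712211
Put price V = K·e^{−rT}·N(−d₂) − S·N(−d₁) = 65.232537 − 36.105194 = 29.127343
φ(d₁) = (1/√(2π))·e^{−d₁²/2} = 0.396792
Θ = −S·φ(d₁)·σ/(2√T) + r·K·e^{−rT}·N(−d₂) = −6.096088 + 3.137685 = -2.958403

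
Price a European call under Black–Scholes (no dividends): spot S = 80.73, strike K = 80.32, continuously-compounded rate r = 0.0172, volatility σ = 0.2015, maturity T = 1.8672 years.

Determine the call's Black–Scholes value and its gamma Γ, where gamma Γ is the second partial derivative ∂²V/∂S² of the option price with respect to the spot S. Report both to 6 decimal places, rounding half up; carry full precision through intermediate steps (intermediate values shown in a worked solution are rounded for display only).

price = 10.231315
Γ = 0.017292

σ√T = 0.2015·√1.8672 = 0.275341
d₁ = (ln(S/K) + (r+σ²/2)T) / (σ√T) = (ln(80.73/80.32) + (0.0172+0.2015²/2)·1.8672) / 0.275341 = (0.005092 + 0.070022) / 0.275341 = 0.272803
d₂ = d₁ − σ√T = 0.272803 − 0.275341 = -0.002538
e^{−rT} = e^{−0.0172·1.8672} = 0.968394
N(d₁) = 0.607498,  N(d₂) = 0.498987
Call price V = S·N(d₁) − K·e^{−rT}·N(d₂) = 49.043278 − 38.811963 = 10.231315
φ(d₁) = (1/√(2π))·e^{−d₁²/2} = 0.384370
Γ = φ(d₁) / (S·σ·√T) = 0.017292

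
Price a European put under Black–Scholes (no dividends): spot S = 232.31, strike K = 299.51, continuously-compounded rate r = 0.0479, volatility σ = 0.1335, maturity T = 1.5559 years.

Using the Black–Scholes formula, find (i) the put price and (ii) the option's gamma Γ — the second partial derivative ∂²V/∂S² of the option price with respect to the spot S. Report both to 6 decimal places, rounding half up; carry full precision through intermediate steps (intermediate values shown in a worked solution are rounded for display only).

price = 48.714027
Γ = 0.006286

σ√T = 0.1335·√1.5559 = 0.166522
d₁ = (ln(S/K) + (r+σ²/2)T) / (σ√T) = (ln(232.31/299.51) + (0.0479+0.1335²/2)·1.5559) / 0.166522 = (-0.254075 + 0.088392) / 0.166522 = -0.994959
d₂ = d₁ − σ√T = -0.994959 − 0.166522 = -1.161481
e^{−rT} = e^{−0.0479·1.5559} = 0.928182
N(−d₁) = 0.840122,  N(−d₂) = 0.877277
Put price V = K·e^{−rT}·N(−d₂) − S·N(−d₁) = 243.882725 − 195.168698 = 48.714027
φ(d₁) = (1/√(2π))·e^{−d₁²/2} = 0.243191
Γ = φ(d₁) / (S·σ·√T) = 0.006286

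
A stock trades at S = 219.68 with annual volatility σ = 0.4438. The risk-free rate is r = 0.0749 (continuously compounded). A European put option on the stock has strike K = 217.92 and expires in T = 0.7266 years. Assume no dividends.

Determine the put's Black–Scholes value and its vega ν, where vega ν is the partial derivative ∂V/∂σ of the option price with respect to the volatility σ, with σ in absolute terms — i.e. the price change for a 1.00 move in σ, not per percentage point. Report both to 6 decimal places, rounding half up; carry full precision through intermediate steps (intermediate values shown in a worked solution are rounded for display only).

price = 25.737459
ν = 70.160745

σ√T = 0.4438·√0.7266 = 0.378299
d₁ = (ln(S/K) + (r+σ²/2)T) / (σ√T) = (ln(219.68/217.92) + (0.0749+0.4438²/2)·0.7266) / 0.378299 = (0.008044 + 0.125977) / 0.378299 = 0.354274
d₂ = d₁ − σ√T = 0.354274 − 0.378299 = -0.024025
e^{−rT} = e^{−0.0749·0.7266} = 0.947032
N(−d₁) = 0.361567,  N(−d₂) = 0.509584
Put price V = K·e^{−rT}·N(−d₂) − S·N(−d₁) = 105.166487 − 79.429028 = 25.737459
φ(d₁) = (1/√(2π))·e^{−d₁²/2} = 0.374676
ν = S·φ(d₁)·√T = 70.160745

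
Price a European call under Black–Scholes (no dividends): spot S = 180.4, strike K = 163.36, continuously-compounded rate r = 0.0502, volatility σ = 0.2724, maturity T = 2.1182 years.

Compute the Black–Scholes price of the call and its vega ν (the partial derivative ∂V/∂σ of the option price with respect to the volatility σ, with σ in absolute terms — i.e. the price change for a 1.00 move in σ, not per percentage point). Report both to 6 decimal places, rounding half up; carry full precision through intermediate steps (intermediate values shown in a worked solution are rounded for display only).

σ√T = 0.2724·√2.1182 = 0.396452
d₁ = (ln(S/K) + (r+σ²/2)T) / (σ√T) = (ln(180.4/163.36) + (0.0502+0.2724²/2)·2.1182) / 0.396452 = (0.099220 + 0.184921) / 0.396452 = 0.716710
d₂ = d₁ − σ√T = 0.716710 − 0.396452 = 0.320258
e^{−rT} = e^{−0.0502·2.1182} = 0.899125
N(d₁) = 0.763223,  N(d₂) = 0.625614
Call price V = S·N(d₁) − K·e^{−rT}·N(d₂) = 137.685498 − 91.890737 = 45.794761
φ(d₁) = (1/√(2π))·e^{−d₁²/2} = 0.308580
ν = S·φ(d₁)·√T = 81.019107

price = 45.794761
ν = 81.019107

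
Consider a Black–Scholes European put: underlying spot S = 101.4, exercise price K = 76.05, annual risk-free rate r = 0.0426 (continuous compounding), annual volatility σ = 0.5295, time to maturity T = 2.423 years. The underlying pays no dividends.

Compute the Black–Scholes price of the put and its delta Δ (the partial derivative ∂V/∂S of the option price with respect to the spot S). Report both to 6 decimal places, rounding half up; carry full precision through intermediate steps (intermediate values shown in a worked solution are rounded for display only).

price = 13.562527
Δ = -0.187707

σ√T = 0.5295·√2.423 = 0.824219
d₁ = (ln(S/K) + (r+σ²/2)T) / (σ√T) = (ln(101.4/76.05) + (0.0426+0.5295²/2)·2.423) / 0.824219 = (0.287682 + 0.442888) / 0.824219 = 0.886379
d₂ = d₁ − σ√T = 0.886379 − 0.824219 = 0.062160
e^{−rT} = e^{−0.0426·2.423} = 0.901929
N(−d₁) = 0.187707,  N(−d₂) = 0.475218
Put price V = K·e^{−rT}·N(−d₂) − S·N(−d₁) = 32.595985 − 19.033458 = 13.562527
Δ = −N(−d₁) = -0.187707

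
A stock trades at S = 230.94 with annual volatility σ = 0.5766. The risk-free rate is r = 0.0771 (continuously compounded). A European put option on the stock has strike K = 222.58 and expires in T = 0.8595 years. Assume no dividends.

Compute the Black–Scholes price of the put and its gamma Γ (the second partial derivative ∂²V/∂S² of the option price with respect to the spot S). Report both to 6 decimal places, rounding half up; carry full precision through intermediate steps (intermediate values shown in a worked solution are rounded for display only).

σ√T = 0.5766·√0.8595 = 0.534561
d₁ = (ln(S/K) + (r+σ²/2)T) / (σ√T) = (ln(230.94/222.58) + (0.0771+0.5766²/2)·0.8595) / 0.534561 = (0.036871 + 0.209145) / 0.534561 = 0.460222
d₂ = d₁ − σ√T = 0.460222 − 0.534561 = -0.074340
e^{−rT} = e^{−0.0771·0.8595} = 0.935881
N(−d₁) = 0.322679,  N(−d₂) = 0.529630
Put price V = K·e^{−rT}·N(−d₂) − S·N(−d₁) = 110.326310 − 74.519386 = 35.806924
φ(d₁) = (1/√(2π))·e^{−d₁²/2} = 0.358854
Γ = φ(d₁) / (S·σ·√T) = 0.002907

price = 35.806924
Γ = 0.002907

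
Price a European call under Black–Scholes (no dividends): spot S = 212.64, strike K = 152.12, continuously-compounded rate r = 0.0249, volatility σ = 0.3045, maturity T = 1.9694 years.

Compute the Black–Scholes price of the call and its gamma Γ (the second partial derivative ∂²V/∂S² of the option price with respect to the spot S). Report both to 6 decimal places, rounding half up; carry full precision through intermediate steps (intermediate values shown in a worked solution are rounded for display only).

price = 75.246620
Γ = 0.002365

σ√T = 0.3045·√1.9694 = 0.427321
d₁ = (ln(S/K) + (r+σ²/2)T) / (σ√T) = (ln(212.64/152.12) + (0.0249+0.3045²/2)·1.9694) / 0.427321 = (0.334931 + 0.140340) / 0.427321 = 1.112210
d₂ = d₁ − σ√T = 1.112210 − 0.427321 = 0.684889
e^{−rT} = e^{−0.0249·1.9694} = 0.952145
N(d₁) = 0.866976,  N(d₂) = 0.753293
Call price V = S·N(d₁) − K·e^{−rT}·N(d₂) = 184.353778 − 109.107158 = 75.246620
φ(d₁) = (1/√(2π))·e^{−d₁²/2} = 0.214930
Γ = φ(d₁) / (S·σ·√T) = 0.002365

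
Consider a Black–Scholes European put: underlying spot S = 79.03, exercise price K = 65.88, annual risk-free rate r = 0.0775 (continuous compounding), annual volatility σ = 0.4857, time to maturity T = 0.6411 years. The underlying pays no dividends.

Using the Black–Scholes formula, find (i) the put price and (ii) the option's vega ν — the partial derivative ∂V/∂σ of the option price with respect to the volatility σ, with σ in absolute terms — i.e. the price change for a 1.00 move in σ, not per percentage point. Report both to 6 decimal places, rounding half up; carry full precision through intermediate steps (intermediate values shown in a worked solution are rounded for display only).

σ√T = 0.4857·√0.6411 = 0.388894
d₁ = (ln(S/K) + (r+σ²/2)T) / (σ√T) = (ln(79.03/65.88) + (0.0775+0.4857²/2)·0.6411) / 0.388894 = (0.181993 + 0.125304) / 0.388894 = 0.790183
d₂ = d₁ − σ√T = 0.790183 − 0.388894 = 0.401289
e^{−rT} = e^{−0.0775·0.6411} = 0.951529
N(−d₁) = 0.214711,  N(−d₂) = 0.344104
Put price V = K·e^{−rT}·N(−d₂) − S·N(−d₁) = 21.570738 − 16.968578 = 4.602160
φ(d₁) = (1/√(2π))·e^{−d₁²/2} = 0.291962
ν = S·φ(d₁)·√T = 18.474841

price = 4.602160
ν = 18.474841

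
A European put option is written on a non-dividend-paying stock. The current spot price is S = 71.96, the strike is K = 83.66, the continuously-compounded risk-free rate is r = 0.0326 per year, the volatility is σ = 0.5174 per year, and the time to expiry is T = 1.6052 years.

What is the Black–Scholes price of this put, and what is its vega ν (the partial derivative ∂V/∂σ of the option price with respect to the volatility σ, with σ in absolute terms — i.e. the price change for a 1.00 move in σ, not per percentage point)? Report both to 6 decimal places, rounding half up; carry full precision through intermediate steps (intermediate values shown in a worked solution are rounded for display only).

σ√T = 0.5174·√1.6052 = 0.655528
d₁ = (ln(S/K) + (r+σ²/2)T) / (σ√T) = (ln(71.96/83.66) + (0.0326+0.5174²/2)·1.6052) / 0.655528 = (-0.150651 + 0.267188) / 0.655528 = 0.177776
d₂ = d₁ − σ√T = 0.177776 − 0.655528 = -0.477751
e^{−rT} = e^{−0.0326·1.6052} = 0.949016
N(−d₁) = 0.429449,  N(−d₂) = 0.683586
Put price V = K·e^{−rT}·N(−d₂) − S·N(−d₁) = 54.273131 − 30.903177 = 23.369954
φ(d₁) = (1/√(2π))·e^{−d₁²/2} = 0.392688
ν = S·φ(d₁)·√T = 35.801646

price = 23.369954
ν = 35.801646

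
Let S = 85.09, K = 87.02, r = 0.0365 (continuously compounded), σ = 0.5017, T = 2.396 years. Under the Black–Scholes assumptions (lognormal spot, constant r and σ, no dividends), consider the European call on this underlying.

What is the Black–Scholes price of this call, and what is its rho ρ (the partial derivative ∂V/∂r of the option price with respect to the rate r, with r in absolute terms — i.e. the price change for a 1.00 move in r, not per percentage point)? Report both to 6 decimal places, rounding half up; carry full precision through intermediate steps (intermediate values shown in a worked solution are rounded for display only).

price = 27.666117
ρ = 72.662451

σ√T = 0.5017·√2.396 = 0.776582
d₁ = (ln(S/K) + (r+σ²/2)T) / (σ√T) = (ln(85.09/87.02) + (0.0365+0.5017²/2)·2.396) / 0.776582 = (-0.022428 + 0.388994) / 0.776582 = 0.472024
d₂ = d₁ − σ√T = 0.472024 − 0.776582 = -0.304558
e^{−rT} = e^{−0.0365·2.396} = 0.916261
N(d₁) = 0.681545,  N(d₂) = 0.380351
Call price V = S·N(d₁) − K·e^{−rT}·N(d₂) = 57.992683 − 30.326565 = 27.666117
ρ = K·T·e^{−rT}·N(d₂) = 72.662451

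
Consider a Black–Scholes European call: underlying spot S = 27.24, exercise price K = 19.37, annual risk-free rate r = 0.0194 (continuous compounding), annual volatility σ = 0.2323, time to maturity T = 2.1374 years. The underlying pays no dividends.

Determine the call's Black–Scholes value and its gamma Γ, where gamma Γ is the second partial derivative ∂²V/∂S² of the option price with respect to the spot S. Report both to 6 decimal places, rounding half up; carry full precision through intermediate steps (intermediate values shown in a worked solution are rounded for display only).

σ√T = 0.2323·√2.1374 = 0.339619
d₁ = (ln(S/K) + (r+σ²/2)T) / (σ√T) = (ln(27.24/19.37) + (0.0194+0.2323²/2)·2.1374) / 0.339619 = (0.340961 + 0.099136) / 0.339619 = 1.295855
d₂ = d₁ − σ√T = 1.295855 − 0.339619 = 0.956236
e^{−rT} = e^{−0.0194·2.1374} = 0.959382
N(d₁) = 0.902487,  N(d₂) = 0.830523
Call price V = S·N(d₁) − K·e^{−rT}·N(d₂) = 24.583754 − 15.433814 = 9.149939
φ(d₁) = (1/√(2π))·e^{−d₁²/2} = 0.172293
Γ = φ(d₁) / (S·σ·√T) = 0.018624

price = 9.149939
Γ = 0.018624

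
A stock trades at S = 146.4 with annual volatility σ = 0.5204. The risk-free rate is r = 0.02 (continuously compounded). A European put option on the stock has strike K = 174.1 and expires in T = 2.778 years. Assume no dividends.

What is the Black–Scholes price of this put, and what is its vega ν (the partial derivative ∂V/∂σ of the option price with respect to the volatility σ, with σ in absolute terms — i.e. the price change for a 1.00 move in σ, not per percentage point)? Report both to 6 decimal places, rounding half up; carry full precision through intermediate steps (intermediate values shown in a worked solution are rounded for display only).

price = 61.778042
ν = 93.119273

σ√T = 0.5204·√2.778 = 0.867368
d₁ = (ln(S/K) + (r+σ²/2)T) / (σ√T) = (ln(146.4/174.1) + (0.02+0.5204²/2)·2.778) / 0.867368 = (-0.173287 + 0.431724) / 0.867368 = 0.297955
d₂ = d₁ − σ√T = 0.297955 − 0.867368 = -0.569413
e^{−rT} = e^{−0.02·2.778} = 0.945955
N(−d₁) = 0.382869,  N(−d₂) = 0.715462
Put price V = K·e^{−rT}·N(−d₂) − S·N(−d₁) = 117.830043 − 56.052001 = 61.778042
φ(d₁) = (1/√(2π))·e^{−d₁²/2} = 0.381621
ν = S·φ(d₁)·√T = 93.119273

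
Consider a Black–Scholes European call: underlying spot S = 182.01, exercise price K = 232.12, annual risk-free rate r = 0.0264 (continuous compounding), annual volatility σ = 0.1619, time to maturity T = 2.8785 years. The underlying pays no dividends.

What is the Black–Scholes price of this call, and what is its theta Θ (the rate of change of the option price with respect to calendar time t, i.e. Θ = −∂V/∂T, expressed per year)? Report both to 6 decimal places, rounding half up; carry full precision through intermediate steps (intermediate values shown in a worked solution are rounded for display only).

price = 8.992995
Θ = -4.394129

σ√T = 0.1619·√2.8785 = 0.274682
d₁ = (ln(S/K) + (r+σ²/2)T) / (σ√T) = (ln(182.01/232.12) + (0.0264+0.1619²/2)·2.8785) / 0.274682 = (-0.243193 + 0.113717) / 0.274682 = -0.471365
d₂ = d₁ − σ√T = -0.471365 − 0.274682 = -0.746047
e^{−rT} = e^{−0.0264·2.8785} = 0.926823
N(d₁) = 0.318690,  N(d₂) = 0.227820
Call price V = S·N(d₁) − K·e^{−rT}·N(d₂) = 58.004782 − 49.011786 = 8.992995
φ(d₁) = (1/√(2π))·e^{−d₁²/2} = 0.356996
Θ = −S·φ(d₁)·σ/(2√T) − r·K·e^{−rT}·N(d₂) = −3.100218 − 1.293911 = -4.394129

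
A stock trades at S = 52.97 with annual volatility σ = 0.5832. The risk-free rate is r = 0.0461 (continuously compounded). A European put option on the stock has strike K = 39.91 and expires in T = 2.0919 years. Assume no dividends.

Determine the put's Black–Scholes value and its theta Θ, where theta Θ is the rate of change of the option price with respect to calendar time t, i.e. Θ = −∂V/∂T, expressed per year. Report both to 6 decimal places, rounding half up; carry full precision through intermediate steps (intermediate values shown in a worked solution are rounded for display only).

σ√T = 0.5832·√2.0919 = 0.843506
d₁ = (ln(S/K) + (r+σ²/2)T) / (σ√T) = (ln(52.97/39.91) + (0.0461+0.5832²/2)·2.0919) / 0.843506 = (0.283099 + 0.452187) / 0.843506 = 0.871703
d₂ = d₁ − σ√T = 0.871703 − 0.843506 = 0.028197
e^{−rT} = e^{−0.0461·2.0919} = 0.908067
N(−d₁) = 0.191685,  N(−d₂) = 0.488752
Put price V = K·e^{−rT}·N(−d₂) − S·N(−d₁) = 17.712863 − 10.153568 = 7.559295
φ(d₁) = (1/√(2π))·e^{−d₁²/2} = 0.272840
Θ = −S·φ(d₁)·σ/(2√T) + r·K·e^{−rT}·N(−d₂) = −2.913764 + 0.816563 = -2.097201

price = 7.559295
Θ = -2.097201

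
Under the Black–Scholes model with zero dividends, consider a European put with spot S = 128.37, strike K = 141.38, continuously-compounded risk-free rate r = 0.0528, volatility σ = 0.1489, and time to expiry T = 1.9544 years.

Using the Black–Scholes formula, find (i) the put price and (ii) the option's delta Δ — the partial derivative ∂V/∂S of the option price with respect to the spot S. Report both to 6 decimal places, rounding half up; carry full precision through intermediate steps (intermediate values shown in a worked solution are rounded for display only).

σ√T = 0.1489·√1.9544 = 0.208162
d₁ = (ln(S/K) + (r+σ²/2)T) / (σ√T) = (ln(128.37/141.38) + (0.0528+0.1489²/2)·1.9544) / 0.208162 = (-0.096535 + 0.124858) / 0.208162 = 0.136064
d₂ = d₁ − σ√T = 0.136064 − 0.208162 = -0.072098
e^{−rT} = e^{−0.0528·1.9544} = 0.901953
N(−d₁) = 0.445885,  N(−d₂) = 0.528738
Put price V = K·e^{−rT}·N(−d₂) − S·N(−d₁) = 67.423692 − 57.238279 = 10.185413
Δ = −N(−d₁) = -0.445885

price = 10.185413
Δ = -0.445885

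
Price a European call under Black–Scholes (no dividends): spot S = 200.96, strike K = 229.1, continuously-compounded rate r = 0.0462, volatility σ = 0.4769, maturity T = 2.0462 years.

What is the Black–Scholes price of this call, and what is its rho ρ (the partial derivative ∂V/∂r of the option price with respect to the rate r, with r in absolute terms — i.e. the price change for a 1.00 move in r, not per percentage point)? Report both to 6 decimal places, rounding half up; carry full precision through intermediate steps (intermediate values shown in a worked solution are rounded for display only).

price = 50.985203
ρ = 147.807474

σ√T = 0.4769·√2.0462 = 0.682184
d₁ = (ln(S/K) + (r+σ²/2)T) / (σ√T) = (ln(200.96/229.1) + (0.0462+0.4769²/2)·2.0462) / 0.682184 = (-0.131053 + 0.327222) / 0.682184 = 0.287560
d₂ = d₁ − σ√T = 0.287560 − 0.682184 = -0.394623
e^{−rT} = e^{−0.0462·2.0462} = 0.909796
N(d₁) = 0.613158,  N(d₂) = 0.346560
Call price V = S·N(d₁) − K·e^{−rT}·N(d₂) = 123.220309 − 72.235106 = 50.985203
ρ = K·T·e^{−rT}·N(d₂) = 147.807474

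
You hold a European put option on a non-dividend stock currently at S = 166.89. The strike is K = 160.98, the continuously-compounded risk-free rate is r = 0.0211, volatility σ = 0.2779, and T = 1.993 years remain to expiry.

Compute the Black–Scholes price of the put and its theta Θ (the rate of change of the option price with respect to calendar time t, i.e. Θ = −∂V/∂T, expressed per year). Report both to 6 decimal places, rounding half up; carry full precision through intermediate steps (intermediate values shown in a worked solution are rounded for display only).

price = 19.196189
Θ = -4.436093

σ√T = 0.2779·√1.993 = 0.392322
d₁ = (ln(S/K) + (r+σ²/2)T) / (σ√T) = (ln(166.89/160.98) + (0.0211+0.2779²/2)·1.993) / 0.392322 = (0.036055 + 0.119010) / 0.392322 = 0.395250
d₂ = d₁ − σ√T = 0.395250 − 0.392322 = 0.002929
e^{−rT} = e^{−0.0211·1.993} = 0.958820
N(−d₁) = 0.346329,  N(−d₂) = 0.498832
Put price V = K·e^{−rT}·N(−d₂) − S·N(−d₁) = 76.995056 − 57.798866 = 19.196189
φ(d₁) = (1/√(2π))·e^{−d₁²/2} = 0.368966
Θ = −S·φ(d₁)·σ/(2√T) + r·K·e^{−rT}·N(−d₂) = −6.060688 + 1.624596 = -4.436093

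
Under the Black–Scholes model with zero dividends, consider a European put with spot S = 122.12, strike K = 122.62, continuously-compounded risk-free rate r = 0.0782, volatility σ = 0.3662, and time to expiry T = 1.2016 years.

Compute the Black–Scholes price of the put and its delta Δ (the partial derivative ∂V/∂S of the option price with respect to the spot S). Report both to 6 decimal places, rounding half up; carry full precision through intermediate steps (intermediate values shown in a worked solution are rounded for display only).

price = 13.800123
Δ = -0.335559

σ√T = 0.3662·√1.2016 = 0.401419
d₁ = (ln(S/K) + (r+σ²/2)T) / (σ√T) = (ln(122.12/122.62) + (0.0782+0.3662²/2)·1.2016) / 0.401419 = (-0.004086 + 0.174534) / 0.401419 = 0.424613
d₂ = d₁ − σ√T = 0.424613 − 0.401419 = 0.023194
e^{−rT} = e^{−0.0782·1.2016} = 0.910315
N(−d₁) = 0.335559,  N(−d₂) = 0.490748
Put price V = K·e^{−rT}·N(−d₂) − S·N(−d₁) = 54.778636 − 40.978513 = 13.800123
Δ = −N(−d₁) = -0.335559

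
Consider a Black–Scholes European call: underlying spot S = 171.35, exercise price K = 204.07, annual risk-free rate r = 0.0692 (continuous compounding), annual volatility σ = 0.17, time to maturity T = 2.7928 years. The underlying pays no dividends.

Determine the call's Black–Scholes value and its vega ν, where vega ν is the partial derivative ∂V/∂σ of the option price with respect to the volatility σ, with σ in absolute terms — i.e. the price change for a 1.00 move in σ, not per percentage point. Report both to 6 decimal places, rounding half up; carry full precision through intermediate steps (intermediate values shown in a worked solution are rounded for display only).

σ√T = 0.17·√2.7928 = 0.284098
d₁ = (ln(S/K) + (r+σ²/2)T) / (σ√T) = (ln(171.35/204.07) + (0.0692+0.17²/2)·2.7928) / 0.284098 = (-0.174755 + 0.233618) / 0.284098 = 0.207192
d₂ = d₁ − σ√T = 0.207192 − 0.284098 = -0.076907
e^{−rT} = e^{−0.0692·2.7928} = 0.824266
N(d₁) = 0.582070,  N(d₂) = 0.469349
Call price V = S·N(d₁) − K·e^{−rT}·N(d₂) = 99.737696 − 78.948249 = 20.789447
φ(d₁) = (1/√(2π))·e^{−d₁²/2} = 0.390471
ν = S·φ(d₁)·√T = 111.812997

price = 20.789447
ν = 111.812997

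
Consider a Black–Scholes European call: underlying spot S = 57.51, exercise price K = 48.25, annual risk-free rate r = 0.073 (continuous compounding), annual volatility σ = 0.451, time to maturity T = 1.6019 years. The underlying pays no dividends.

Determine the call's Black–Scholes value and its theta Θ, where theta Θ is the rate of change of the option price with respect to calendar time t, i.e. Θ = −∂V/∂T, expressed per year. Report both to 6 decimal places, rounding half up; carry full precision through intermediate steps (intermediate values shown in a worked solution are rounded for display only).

σ√T = 0.451·√1.6019 = 0.570814
d₁ = (ln(S/K) + (r+σ²/2)T) / (σ√T) = (ln(57.51/48.25) + (0.073+0.451²/2)·1.6019) / 0.570814 = (0.175563 + 0.279853) / 0.570814 = 0.797836
d₂ = d₁ − σ√T = 0.797836 − 0.570814 = 0.227023
e^{−rT} = e^{−0.073·1.6019} = 0.889640
N(d₁) = 0.787517,  N(d₂) = 0.589797
Call price V = S·N(d₁) − K·e^{−rT}·N(d₂) = 45.290118 − 25.317105 = 19.973013
φ(d₁) = (1/√(2π))·e^{−d₁²/2} = 0.290193
Θ = −S·φ(d₁)·σ/(2√T) − r·K·e^{−rT}·N(d₂) = −2.973437 − 1.848149 = -4.821586

price = 19.973013
Θ = -4.821586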